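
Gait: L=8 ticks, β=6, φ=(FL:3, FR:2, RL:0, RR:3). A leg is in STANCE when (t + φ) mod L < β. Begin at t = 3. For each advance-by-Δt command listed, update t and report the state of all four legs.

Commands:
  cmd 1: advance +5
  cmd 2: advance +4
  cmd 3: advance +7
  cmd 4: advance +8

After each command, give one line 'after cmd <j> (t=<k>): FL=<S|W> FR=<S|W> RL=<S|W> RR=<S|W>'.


after cmd 1 (t=8): FL=S FR=S RL=S RR=S
after cmd 2 (t=12): FL=W FR=W RL=S RR=W
after cmd 3 (t=19): FL=W FR=S RL=S RR=W
after cmd 4 (t=27): FL=W FR=S RL=S RR=W

start t=3: FL=W FR=S RL=S RR=W
cmd 1: advance +5 → t=8, phase=(3,2,0,3) → FL=S FR=S RL=S RR=S
cmd 2: advance +4 → t=12, phase=(7,6,4,7) → FL=W FR=W RL=S RR=W
cmd 3: advance +7 → t=19, phase=(6,5,3,6) → FL=W FR=S RL=S RR=W
cmd 4: advance +8 → t=27, phase=(6,5,3,6) → FL=W FR=S RL=S RR=W


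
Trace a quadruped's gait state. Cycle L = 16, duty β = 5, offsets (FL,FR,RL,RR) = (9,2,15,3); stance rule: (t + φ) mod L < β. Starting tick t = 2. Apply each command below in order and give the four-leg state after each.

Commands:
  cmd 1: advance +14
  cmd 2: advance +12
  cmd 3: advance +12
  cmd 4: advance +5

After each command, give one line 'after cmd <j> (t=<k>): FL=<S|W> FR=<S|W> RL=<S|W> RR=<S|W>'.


after cmd 1 (t=16): FL=W FR=S RL=W RR=S
after cmd 2 (t=28): FL=W FR=W RL=W RR=W
after cmd 3 (t=40): FL=S FR=W RL=W RR=W
after cmd 4 (t=45): FL=W FR=W RL=W RR=S

start t=2: FL=W FR=S RL=S RR=W
cmd 1: advance +14 → t=16, phase=(9,2,15,3) → FL=W FR=S RL=W RR=S
cmd 2: advance +12 → t=28, phase=(5,14,11,15) → FL=W FR=W RL=W RR=W
cmd 3: advance +12 → t=40, phase=(1,10,7,11) → FL=S FR=W RL=W RR=W
cmd 4: advance +5 → t=45, phase=(6,15,12,0) → FL=W FR=W RL=W RR=S


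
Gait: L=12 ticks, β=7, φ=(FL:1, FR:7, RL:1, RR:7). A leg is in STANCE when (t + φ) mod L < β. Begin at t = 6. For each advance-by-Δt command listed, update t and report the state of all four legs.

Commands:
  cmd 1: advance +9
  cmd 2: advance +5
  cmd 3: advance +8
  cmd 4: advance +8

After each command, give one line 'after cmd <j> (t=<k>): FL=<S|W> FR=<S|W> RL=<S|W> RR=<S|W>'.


start t=6: FL=W FR=S RL=W RR=S
cmd 1: advance +9 → t=15, phase=(4,10,4,10) → FL=S FR=W RL=S RR=W
cmd 2: advance +5 → t=20, phase=(9,3,9,3) → FL=W FR=S RL=W RR=S
cmd 3: advance +8 → t=28, phase=(5,11,5,11) → FL=S FR=W RL=S RR=W
cmd 4: advance +8 → t=36, phase=(1,7,1,7) → FL=S FR=W RL=S RR=W

after cmd 1 (t=15): FL=S FR=W RL=S RR=W
after cmd 2 (t=20): FL=W FR=S RL=W RR=S
after cmd 3 (t=28): FL=S FR=W RL=S RR=W
after cmd 4 (t=36): FL=S FR=W RL=S RR=W


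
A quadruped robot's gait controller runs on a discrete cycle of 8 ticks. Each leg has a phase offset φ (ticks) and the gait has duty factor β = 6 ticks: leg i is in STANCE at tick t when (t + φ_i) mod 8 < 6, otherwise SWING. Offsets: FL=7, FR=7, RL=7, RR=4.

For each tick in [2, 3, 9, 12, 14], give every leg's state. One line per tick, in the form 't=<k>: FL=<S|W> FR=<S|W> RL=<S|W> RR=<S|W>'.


t=2: phase=(1,1,1,6) vs β=6 → FL=S FR=S RL=S RR=W
t=3: phase=(2,2,2,7) vs β=6 → FL=S FR=S RL=S RR=W
t=9: phase=(0,0,0,5) vs β=6 → FL=S FR=S RL=S RR=S
t=12: phase=(3,3,3,0) vs β=6 → FL=S FR=S RL=S RR=S
t=14: phase=(5,5,5,2) vs β=6 → FL=S FR=S RL=S RR=S

t=2: FL=S FR=S RL=S RR=W
t=3: FL=S FR=S RL=S RR=W
t=9: FL=S FR=S RL=S RR=S
t=12: FL=S FR=S RL=S RR=S
t=14: FL=S FR=S RL=S RR=S


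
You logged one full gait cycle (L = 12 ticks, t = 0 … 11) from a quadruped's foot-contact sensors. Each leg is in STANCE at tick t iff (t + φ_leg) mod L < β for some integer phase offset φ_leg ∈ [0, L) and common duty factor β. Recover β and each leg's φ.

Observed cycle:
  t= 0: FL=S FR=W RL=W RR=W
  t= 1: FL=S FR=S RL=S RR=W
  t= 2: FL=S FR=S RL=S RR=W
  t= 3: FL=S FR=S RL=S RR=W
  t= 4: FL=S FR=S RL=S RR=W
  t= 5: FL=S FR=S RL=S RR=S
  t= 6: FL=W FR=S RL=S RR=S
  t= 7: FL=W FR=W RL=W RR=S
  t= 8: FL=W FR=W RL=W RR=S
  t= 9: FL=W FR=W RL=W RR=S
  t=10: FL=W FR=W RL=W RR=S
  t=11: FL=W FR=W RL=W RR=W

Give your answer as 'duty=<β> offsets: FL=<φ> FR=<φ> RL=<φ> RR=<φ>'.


duty=6 offsets: FL=0 FR=11 RL=11 RR=7

duty β = stance ticks per leg = 6
FL: stance ticks = 6; W→S at t=0 → φ=0
FR: stance ticks = 6; W→S at t=1 → φ=11
RL: stance ticks = 6; W→S at t=1 → φ=11
RR: stance ticks = 6; W→S at t=5 → φ=7


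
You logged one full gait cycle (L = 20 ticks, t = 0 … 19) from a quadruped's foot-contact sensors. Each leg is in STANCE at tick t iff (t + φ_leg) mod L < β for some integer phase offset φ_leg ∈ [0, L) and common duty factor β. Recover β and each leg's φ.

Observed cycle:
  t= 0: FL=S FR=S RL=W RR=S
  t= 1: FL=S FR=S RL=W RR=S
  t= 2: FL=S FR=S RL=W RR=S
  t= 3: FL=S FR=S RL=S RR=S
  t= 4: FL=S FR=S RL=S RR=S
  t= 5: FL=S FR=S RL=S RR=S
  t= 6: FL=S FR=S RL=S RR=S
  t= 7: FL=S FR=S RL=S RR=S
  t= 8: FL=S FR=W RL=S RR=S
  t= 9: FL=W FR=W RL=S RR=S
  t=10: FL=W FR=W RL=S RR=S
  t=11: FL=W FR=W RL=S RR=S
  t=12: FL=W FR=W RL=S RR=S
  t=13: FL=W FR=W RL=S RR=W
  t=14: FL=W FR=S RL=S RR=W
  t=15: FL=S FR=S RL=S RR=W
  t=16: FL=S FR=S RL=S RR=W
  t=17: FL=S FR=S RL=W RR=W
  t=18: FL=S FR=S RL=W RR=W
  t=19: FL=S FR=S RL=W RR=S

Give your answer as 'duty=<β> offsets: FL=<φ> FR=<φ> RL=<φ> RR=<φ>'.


duty=14 offsets: FL=5 FR=6 RL=17 RR=1

duty β = stance ticks per leg = 14
FL: stance ticks = 14; W→S at t=15 → φ=5
FR: stance ticks = 14; W→S at t=14 → φ=6
RL: stance ticks = 14; W→S at t=3 → φ=17
RR: stance ticks = 14; W→S at t=19 → φ=1


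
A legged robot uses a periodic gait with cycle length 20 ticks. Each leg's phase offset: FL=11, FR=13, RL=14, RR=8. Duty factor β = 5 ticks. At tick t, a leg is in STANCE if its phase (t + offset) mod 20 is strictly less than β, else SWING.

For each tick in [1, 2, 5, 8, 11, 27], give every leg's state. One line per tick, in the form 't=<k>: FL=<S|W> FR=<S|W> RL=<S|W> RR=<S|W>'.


t=1: FL=W FR=W RL=W RR=W
t=2: FL=W FR=W RL=W RR=W
t=5: FL=W FR=W RL=W RR=W
t=8: FL=W FR=S RL=S RR=W
t=11: FL=S FR=S RL=W RR=W
t=27: FL=W FR=S RL=S RR=W

t=1: phase=(12,14,15,9) vs β=5 → FL=W FR=W RL=W RR=W
t=2: phase=(13,15,16,10) vs β=5 → FL=W FR=W RL=W RR=W
t=5: phase=(16,18,19,13) vs β=5 → FL=W FR=W RL=W RR=W
t=8: phase=(19,1,2,16) vs β=5 → FL=W FR=S RL=S RR=W
t=11: phase=(2,4,5,19) vs β=5 → FL=S FR=S RL=W RR=W
t=27: phase=(18,0,1,15) vs β=5 → FL=W FR=S RL=S RR=W


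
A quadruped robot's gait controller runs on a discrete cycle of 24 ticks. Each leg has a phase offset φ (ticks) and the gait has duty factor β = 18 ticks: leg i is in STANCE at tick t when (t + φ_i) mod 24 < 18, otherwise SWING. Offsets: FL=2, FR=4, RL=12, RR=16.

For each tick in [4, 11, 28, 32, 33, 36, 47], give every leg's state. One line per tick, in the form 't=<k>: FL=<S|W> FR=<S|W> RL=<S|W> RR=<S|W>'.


t=4: FL=S FR=S RL=S RR=W
t=11: FL=S FR=S RL=W RR=S
t=28: FL=S FR=S RL=S RR=W
t=32: FL=S FR=S RL=W RR=S
t=33: FL=S FR=S RL=W RR=S
t=36: FL=S FR=S RL=S RR=S
t=47: FL=S FR=S RL=S RR=S

t=4: phase=(6,8,16,20) vs β=18 → FL=S FR=S RL=S RR=W
t=11: phase=(13,15,23,3) vs β=18 → FL=S FR=S RL=W RR=S
t=28: phase=(6,8,16,20) vs β=18 → FL=S FR=S RL=S RR=W
t=32: phase=(10,12,20,0) vs β=18 → FL=S FR=S RL=W RR=S
t=33: phase=(11,13,21,1) vs β=18 → FL=S FR=S RL=W RR=S
t=36: phase=(14,16,0,4) vs β=18 → FL=S FR=S RL=S RR=S
t=47: phase=(1,3,11,15) vs β=18 → FL=S FR=S RL=S RR=S


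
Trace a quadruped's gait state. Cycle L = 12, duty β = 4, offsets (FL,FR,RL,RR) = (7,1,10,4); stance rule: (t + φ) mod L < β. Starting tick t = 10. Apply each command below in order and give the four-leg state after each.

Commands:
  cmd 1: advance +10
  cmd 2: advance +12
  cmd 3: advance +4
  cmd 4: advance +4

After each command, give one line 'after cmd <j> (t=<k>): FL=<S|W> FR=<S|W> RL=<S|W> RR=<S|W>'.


start t=10: FL=W FR=W RL=W RR=S
cmd 1: advance +10 → t=20, phase=(3,9,6,0) → FL=S FR=W RL=W RR=S
cmd 2: advance +12 → t=32, phase=(3,9,6,0) → FL=S FR=W RL=W RR=S
cmd 3: advance +4 → t=36, phase=(7,1,10,4) → FL=W FR=S RL=W RR=W
cmd 4: advance +4 → t=40, phase=(11,5,2,8) → FL=W FR=W RL=S RR=W

after cmd 1 (t=20): FL=S FR=W RL=W RR=S
after cmd 2 (t=32): FL=S FR=W RL=W RR=S
after cmd 3 (t=36): FL=W FR=S RL=W RR=W
after cmd 4 (t=40): FL=W FR=W RL=S RR=W


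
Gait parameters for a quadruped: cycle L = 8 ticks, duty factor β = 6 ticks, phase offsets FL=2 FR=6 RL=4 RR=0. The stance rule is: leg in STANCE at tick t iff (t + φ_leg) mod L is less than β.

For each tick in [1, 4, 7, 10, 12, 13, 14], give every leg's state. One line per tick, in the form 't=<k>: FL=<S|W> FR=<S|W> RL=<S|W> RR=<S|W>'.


t=1: FL=S FR=W RL=S RR=S
t=4: FL=W FR=S RL=S RR=S
t=7: FL=S FR=S RL=S RR=W
t=10: FL=S FR=S RL=W RR=S
t=12: FL=W FR=S RL=S RR=S
t=13: FL=W FR=S RL=S RR=S
t=14: FL=S FR=S RL=S RR=W

t=1: phase=(3,7,5,1) vs β=6 → FL=S FR=W RL=S RR=S
t=4: phase=(6,2,0,4) vs β=6 → FL=W FR=S RL=S RR=S
t=7: phase=(1,5,3,7) vs β=6 → FL=S FR=S RL=S RR=W
t=10: phase=(4,0,6,2) vs β=6 → FL=S FR=S RL=W RR=S
t=12: phase=(6,2,0,4) vs β=6 → FL=W FR=S RL=S RR=S
t=13: phase=(7,3,1,5) vs β=6 → FL=W FR=S RL=S RR=S
t=14: phase=(0,4,2,6) vs β=6 → FL=S FR=S RL=S RR=W


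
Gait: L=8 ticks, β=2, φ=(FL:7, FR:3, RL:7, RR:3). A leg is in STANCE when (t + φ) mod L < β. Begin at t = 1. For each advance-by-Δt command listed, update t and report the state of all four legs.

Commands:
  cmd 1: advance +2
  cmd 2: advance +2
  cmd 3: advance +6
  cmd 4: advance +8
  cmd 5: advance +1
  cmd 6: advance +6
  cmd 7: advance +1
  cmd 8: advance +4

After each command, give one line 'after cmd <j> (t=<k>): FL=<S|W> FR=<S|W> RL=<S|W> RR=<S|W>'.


start t=1: FL=S FR=W RL=S RR=W
cmd 1: advance +2 → t=3, phase=(2,6,2,6) → FL=W FR=W RL=W RR=W
cmd 2: advance +2 → t=5, phase=(4,0,4,0) → FL=W FR=S RL=W RR=S
cmd 3: advance +6 → t=11, phase=(2,6,2,6) → FL=W FR=W RL=W RR=W
cmd 4: advance +8 → t=19, phase=(2,6,2,6) → FL=W FR=W RL=W RR=W
cmd 5: advance +1 → t=20, phase=(3,7,3,7) → FL=W FR=W RL=W RR=W
cmd 6: advance +6 → t=26, phase=(1,5,1,5) → FL=S FR=W RL=S RR=W
cmd 7: advance +1 → t=27, phase=(2,6,2,6) → FL=W FR=W RL=W RR=W
cmd 8: advance +4 → t=31, phase=(6,2,6,2) → FL=W FR=W RL=W RR=W

after cmd 1 (t=3): FL=W FR=W RL=W RR=W
after cmd 2 (t=5): FL=W FR=S RL=W RR=S
after cmd 3 (t=11): FL=W FR=W RL=W RR=W
after cmd 4 (t=19): FL=W FR=W RL=W RR=W
after cmd 5 (t=20): FL=W FR=W RL=W RR=W
after cmd 6 (t=26): FL=S FR=W RL=S RR=W
after cmd 7 (t=27): FL=W FR=W RL=W RR=W
after cmd 8 (t=31): FL=W FR=W RL=W RR=W


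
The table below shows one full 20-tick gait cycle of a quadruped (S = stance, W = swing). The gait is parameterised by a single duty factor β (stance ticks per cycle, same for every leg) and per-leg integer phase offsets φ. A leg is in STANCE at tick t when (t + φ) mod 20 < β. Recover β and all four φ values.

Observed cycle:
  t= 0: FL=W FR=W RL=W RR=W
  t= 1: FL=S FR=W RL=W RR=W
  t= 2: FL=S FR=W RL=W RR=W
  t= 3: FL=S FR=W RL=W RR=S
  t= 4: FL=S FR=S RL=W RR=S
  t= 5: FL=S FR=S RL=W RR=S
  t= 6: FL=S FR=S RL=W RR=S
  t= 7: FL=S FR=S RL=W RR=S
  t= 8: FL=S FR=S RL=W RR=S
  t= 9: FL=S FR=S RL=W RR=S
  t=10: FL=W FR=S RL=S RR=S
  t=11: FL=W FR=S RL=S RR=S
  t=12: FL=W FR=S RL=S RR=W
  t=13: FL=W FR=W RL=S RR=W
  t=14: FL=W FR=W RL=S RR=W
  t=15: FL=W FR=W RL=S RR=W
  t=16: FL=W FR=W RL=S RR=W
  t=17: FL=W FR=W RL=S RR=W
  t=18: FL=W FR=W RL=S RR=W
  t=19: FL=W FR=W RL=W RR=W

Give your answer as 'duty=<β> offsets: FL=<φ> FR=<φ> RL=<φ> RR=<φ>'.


duty β = stance ticks per leg = 9
FL: stance ticks = 9; W→S at t=1 → φ=19
FR: stance ticks = 9; W→S at t=4 → φ=16
RL: stance ticks = 9; W→S at t=10 → φ=10
RR: stance ticks = 9; W→S at t=3 → φ=17

duty=9 offsets: FL=19 FR=16 RL=10 RR=17


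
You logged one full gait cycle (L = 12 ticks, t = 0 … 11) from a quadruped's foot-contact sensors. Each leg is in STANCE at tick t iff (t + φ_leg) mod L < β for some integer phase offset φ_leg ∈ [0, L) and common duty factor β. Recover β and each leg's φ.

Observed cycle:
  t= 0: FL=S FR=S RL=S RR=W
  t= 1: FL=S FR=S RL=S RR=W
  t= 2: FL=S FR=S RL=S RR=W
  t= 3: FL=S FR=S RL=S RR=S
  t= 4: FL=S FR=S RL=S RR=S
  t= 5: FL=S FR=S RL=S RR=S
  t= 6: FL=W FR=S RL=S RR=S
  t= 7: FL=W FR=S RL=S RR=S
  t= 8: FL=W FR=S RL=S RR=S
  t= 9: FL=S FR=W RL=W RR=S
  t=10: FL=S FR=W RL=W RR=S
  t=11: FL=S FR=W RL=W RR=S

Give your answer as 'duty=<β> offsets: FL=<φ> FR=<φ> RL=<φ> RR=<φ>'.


duty β = stance ticks per leg = 9
FL: stance ticks = 9; W→S at t=9 → φ=3
FR: stance ticks = 9; W→S at t=0 → φ=0
RL: stance ticks = 9; W→S at t=0 → φ=0
RR: stance ticks = 9; W→S at t=3 → φ=9

duty=9 offsets: FL=3 FR=0 RL=0 RR=9


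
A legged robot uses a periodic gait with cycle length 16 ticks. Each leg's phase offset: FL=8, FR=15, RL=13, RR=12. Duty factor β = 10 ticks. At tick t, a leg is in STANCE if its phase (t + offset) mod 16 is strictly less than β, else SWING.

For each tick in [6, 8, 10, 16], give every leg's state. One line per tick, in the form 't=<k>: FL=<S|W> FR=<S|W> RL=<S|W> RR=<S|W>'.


t=6: phase=(14,5,3,2) vs β=10 → FL=W FR=S RL=S RR=S
t=8: phase=(0,7,5,4) vs β=10 → FL=S FR=S RL=S RR=S
t=10: phase=(2,9,7,6) vs β=10 → FL=S FR=S RL=S RR=S
t=16: phase=(8,15,13,12) vs β=10 → FL=S FR=W RL=W RR=W

t=6: FL=W FR=S RL=S RR=S
t=8: FL=S FR=S RL=S RR=S
t=10: FL=S FR=S RL=S RR=S
t=16: FL=S FR=W RL=W RR=W


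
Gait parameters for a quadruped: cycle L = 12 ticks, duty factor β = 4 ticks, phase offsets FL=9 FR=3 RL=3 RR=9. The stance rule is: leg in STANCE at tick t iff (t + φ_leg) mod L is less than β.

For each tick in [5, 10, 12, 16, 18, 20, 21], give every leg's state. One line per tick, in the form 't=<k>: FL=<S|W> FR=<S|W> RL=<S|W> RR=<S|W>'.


t=5: phase=(2,8,8,2) vs β=4 → FL=S FR=W RL=W RR=S
t=10: phase=(7,1,1,7) vs β=4 → FL=W FR=S RL=S RR=W
t=12: phase=(9,3,3,9) vs β=4 → FL=W FR=S RL=S RR=W
t=16: phase=(1,7,7,1) vs β=4 → FL=S FR=W RL=W RR=S
t=18: phase=(3,9,9,3) vs β=4 → FL=S FR=W RL=W RR=S
t=20: phase=(5,11,11,5) vs β=4 → FL=W FR=W RL=W RR=W
t=21: phase=(6,0,0,6) vs β=4 → FL=W FR=S RL=S RR=W

t=5: FL=S FR=W RL=W RR=S
t=10: FL=W FR=S RL=S RR=W
t=12: FL=W FR=S RL=S RR=W
t=16: FL=S FR=W RL=W RR=S
t=18: FL=S FR=W RL=W RR=S
t=20: FL=W FR=W RL=W RR=W
t=21: FL=W FR=S RL=S RR=W


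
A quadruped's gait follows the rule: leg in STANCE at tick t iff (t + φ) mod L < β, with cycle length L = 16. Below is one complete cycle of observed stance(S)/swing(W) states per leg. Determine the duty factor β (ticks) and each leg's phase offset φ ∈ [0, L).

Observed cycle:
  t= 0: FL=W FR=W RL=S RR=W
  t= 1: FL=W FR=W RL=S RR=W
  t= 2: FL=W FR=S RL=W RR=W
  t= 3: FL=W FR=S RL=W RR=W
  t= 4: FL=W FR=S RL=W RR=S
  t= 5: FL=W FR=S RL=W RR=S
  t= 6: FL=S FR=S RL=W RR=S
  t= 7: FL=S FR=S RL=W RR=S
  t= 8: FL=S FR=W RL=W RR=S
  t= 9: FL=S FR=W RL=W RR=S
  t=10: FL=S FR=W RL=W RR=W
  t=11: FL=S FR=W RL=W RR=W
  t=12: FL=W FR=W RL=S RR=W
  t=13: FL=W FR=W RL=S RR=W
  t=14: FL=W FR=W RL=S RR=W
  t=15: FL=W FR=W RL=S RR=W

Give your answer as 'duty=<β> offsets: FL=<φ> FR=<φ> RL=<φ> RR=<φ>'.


duty=6 offsets: FL=10 FR=14 RL=4 RR=12

duty β = stance ticks per leg = 6
FL: stance ticks = 6; W→S at t=6 → φ=10
FR: stance ticks = 6; W→S at t=2 → φ=14
RL: stance ticks = 6; W→S at t=12 → φ=4
RR: stance ticks = 6; W→S at t=4 → φ=12


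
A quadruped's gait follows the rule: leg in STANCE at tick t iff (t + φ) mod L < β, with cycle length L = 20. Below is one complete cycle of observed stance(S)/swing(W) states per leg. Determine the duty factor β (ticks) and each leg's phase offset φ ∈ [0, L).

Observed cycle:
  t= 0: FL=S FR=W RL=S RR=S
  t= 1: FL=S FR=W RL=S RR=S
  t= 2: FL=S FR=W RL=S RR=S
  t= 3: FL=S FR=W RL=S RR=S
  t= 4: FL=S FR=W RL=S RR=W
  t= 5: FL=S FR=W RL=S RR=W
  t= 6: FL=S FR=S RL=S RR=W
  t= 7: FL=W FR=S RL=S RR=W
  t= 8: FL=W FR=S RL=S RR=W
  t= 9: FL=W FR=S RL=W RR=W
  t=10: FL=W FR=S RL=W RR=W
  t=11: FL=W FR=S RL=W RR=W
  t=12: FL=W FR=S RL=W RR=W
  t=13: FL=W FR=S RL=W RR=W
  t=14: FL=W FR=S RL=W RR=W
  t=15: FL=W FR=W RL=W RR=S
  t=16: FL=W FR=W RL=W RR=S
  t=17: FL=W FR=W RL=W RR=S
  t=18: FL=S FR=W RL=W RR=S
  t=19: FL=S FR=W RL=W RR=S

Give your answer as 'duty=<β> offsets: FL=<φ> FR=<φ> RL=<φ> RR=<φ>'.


duty β = stance ticks per leg = 9
FL: stance ticks = 9; W→S at t=18 → φ=2
FR: stance ticks = 9; W→S at t=6 → φ=14
RL: stance ticks = 9; W→S at t=0 → φ=0
RR: stance ticks = 9; W→S at t=15 → φ=5

duty=9 offsets: FL=2 FR=14 RL=0 RR=5


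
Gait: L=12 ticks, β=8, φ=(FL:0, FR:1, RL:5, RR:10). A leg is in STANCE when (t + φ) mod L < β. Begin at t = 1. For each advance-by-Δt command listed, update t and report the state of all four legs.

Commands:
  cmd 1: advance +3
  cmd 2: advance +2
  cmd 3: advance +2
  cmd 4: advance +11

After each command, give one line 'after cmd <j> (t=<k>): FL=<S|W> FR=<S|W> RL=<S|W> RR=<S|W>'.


start t=1: FL=S FR=S RL=S RR=W
cmd 1: advance +3 → t=4, phase=(4,5,9,2) → FL=S FR=S RL=W RR=S
cmd 2: advance +2 → t=6, phase=(6,7,11,4) → FL=S FR=S RL=W RR=S
cmd 3: advance +2 → t=8, phase=(8,9,1,6) → FL=W FR=W RL=S RR=S
cmd 4: advance +11 → t=19, phase=(7,8,0,5) → FL=S FR=W RL=S RR=S

after cmd 1 (t=4): FL=S FR=S RL=W RR=S
after cmd 2 (t=6): FL=S FR=S RL=W RR=S
after cmd 3 (t=8): FL=W FR=W RL=S RR=S
after cmd 4 (t=19): FL=S FR=W RL=S RR=S


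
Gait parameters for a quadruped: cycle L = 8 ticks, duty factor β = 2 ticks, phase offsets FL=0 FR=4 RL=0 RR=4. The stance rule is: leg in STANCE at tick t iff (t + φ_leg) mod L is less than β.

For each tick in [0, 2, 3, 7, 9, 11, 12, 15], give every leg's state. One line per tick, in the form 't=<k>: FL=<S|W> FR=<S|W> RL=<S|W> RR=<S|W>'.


t=0: FL=S FR=W RL=S RR=W
t=2: FL=W FR=W RL=W RR=W
t=3: FL=W FR=W RL=W RR=W
t=7: FL=W FR=W RL=W RR=W
t=9: FL=S FR=W RL=S RR=W
t=11: FL=W FR=W RL=W RR=W
t=12: FL=W FR=S RL=W RR=S
t=15: FL=W FR=W RL=W RR=W

t=0: phase=(0,4,0,4) vs β=2 → FL=S FR=W RL=S RR=W
t=2: phase=(2,6,2,6) vs β=2 → FL=W FR=W RL=W RR=W
t=3: phase=(3,7,3,7) vs β=2 → FL=W FR=W RL=W RR=W
t=7: phase=(7,3,7,3) vs β=2 → FL=W FR=W RL=W RR=W
t=9: phase=(1,5,1,5) vs β=2 → FL=S FR=W RL=S RR=W
t=11: phase=(3,7,3,7) vs β=2 → FL=W FR=W RL=W RR=W
t=12: phase=(4,0,4,0) vs β=2 → FL=W FR=S RL=W RR=S
t=15: phase=(7,3,7,3) vs β=2 → FL=W FR=W RL=W RR=W


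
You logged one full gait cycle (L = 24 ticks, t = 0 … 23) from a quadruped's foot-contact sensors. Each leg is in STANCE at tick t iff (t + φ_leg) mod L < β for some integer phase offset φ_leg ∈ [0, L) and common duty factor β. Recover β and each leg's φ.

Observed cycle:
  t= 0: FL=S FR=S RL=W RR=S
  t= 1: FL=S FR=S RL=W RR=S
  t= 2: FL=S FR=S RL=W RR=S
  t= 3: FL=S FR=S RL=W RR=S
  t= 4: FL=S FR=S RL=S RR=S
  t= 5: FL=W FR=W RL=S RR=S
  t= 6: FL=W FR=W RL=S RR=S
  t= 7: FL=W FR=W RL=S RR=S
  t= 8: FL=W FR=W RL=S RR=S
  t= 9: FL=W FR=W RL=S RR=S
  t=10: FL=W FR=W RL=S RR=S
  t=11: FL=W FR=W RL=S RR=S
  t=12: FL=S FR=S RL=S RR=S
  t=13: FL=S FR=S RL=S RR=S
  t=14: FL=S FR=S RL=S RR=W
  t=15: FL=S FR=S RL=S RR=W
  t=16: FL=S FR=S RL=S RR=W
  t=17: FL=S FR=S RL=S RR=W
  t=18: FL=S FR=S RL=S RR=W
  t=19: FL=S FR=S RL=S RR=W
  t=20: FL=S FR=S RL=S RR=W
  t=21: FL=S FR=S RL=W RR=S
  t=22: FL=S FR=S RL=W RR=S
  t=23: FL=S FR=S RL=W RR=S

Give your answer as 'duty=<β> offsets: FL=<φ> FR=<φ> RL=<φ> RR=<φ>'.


duty β = stance ticks per leg = 17
FL: stance ticks = 17; W→S at t=12 → φ=12
FR: stance ticks = 17; W→S at t=12 → φ=12
RL: stance ticks = 17; W→S at t=4 → φ=20
RR: stance ticks = 17; W→S at t=21 → φ=3

duty=17 offsets: FL=12 FR=12 RL=20 RR=3


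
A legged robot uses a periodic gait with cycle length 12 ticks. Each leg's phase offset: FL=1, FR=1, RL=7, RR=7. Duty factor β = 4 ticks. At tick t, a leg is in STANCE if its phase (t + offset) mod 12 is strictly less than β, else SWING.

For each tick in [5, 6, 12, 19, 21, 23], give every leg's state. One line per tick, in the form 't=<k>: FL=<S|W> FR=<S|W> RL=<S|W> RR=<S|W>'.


t=5: FL=W FR=W RL=S RR=S
t=6: FL=W FR=W RL=S RR=S
t=12: FL=S FR=S RL=W RR=W
t=19: FL=W FR=W RL=S RR=S
t=21: FL=W FR=W RL=W RR=W
t=23: FL=S FR=S RL=W RR=W

t=5: phase=(6,6,0,0) vs β=4 → FL=W FR=W RL=S RR=S
t=6: phase=(7,7,1,1) vs β=4 → FL=W FR=W RL=S RR=S
t=12: phase=(1,1,7,7) vs β=4 → FL=S FR=S RL=W RR=W
t=19: phase=(8,8,2,2) vs β=4 → FL=W FR=W RL=S RR=S
t=21: phase=(10,10,4,4) vs β=4 → FL=W FR=W RL=W RR=W
t=23: phase=(0,0,6,6) vs β=4 → FL=S FR=S RL=W RR=W


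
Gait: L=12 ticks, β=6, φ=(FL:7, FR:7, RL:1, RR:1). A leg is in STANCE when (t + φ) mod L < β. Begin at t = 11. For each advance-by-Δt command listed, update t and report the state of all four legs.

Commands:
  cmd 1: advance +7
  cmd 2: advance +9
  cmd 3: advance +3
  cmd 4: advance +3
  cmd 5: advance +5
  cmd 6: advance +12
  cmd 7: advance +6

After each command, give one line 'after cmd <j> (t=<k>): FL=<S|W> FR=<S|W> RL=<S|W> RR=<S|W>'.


after cmd 1 (t=18): FL=S FR=S RL=W RR=W
after cmd 2 (t=27): FL=W FR=W RL=S RR=S
after cmd 3 (t=30): FL=S FR=S RL=W RR=W
after cmd 4 (t=33): FL=S FR=S RL=W RR=W
after cmd 5 (t=38): FL=W FR=W RL=S RR=S
after cmd 6 (t=50): FL=W FR=W RL=S RR=S
after cmd 7 (t=56): FL=S FR=S RL=W RR=W

start t=11: FL=W FR=W RL=S RR=S
cmd 1: advance +7 → t=18, phase=(1,1,7,7) → FL=S FR=S RL=W RR=W
cmd 2: advance +9 → t=27, phase=(10,10,4,4) → FL=W FR=W RL=S RR=S
cmd 3: advance +3 → t=30, phase=(1,1,7,7) → FL=S FR=S RL=W RR=W
cmd 4: advance +3 → t=33, phase=(4,4,10,10) → FL=S FR=S RL=W RR=W
cmd 5: advance +5 → t=38, phase=(9,9,3,3) → FL=W FR=W RL=S RR=S
cmd 6: advance +12 → t=50, phase=(9,9,3,3) → FL=W FR=W RL=S RR=S
cmd 7: advance +6 → t=56, phase=(3,3,9,9) → FL=S FR=S RL=W RR=W


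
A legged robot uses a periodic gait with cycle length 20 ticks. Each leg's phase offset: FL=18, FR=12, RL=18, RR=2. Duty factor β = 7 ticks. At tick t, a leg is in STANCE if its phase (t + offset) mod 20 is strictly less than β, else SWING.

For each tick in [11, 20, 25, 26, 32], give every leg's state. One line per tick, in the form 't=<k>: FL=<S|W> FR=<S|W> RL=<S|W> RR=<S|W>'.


t=11: phase=(9,3,9,13) vs β=7 → FL=W FR=S RL=W RR=W
t=20: phase=(18,12,18,2) vs β=7 → FL=W FR=W RL=W RR=S
t=25: phase=(3,17,3,7) vs β=7 → FL=S FR=W RL=S RR=W
t=26: phase=(4,18,4,8) vs β=7 → FL=S FR=W RL=S RR=W
t=32: phase=(10,4,10,14) vs β=7 → FL=W FR=S RL=W RR=W

t=11: FL=W FR=S RL=W RR=W
t=20: FL=W FR=W RL=W RR=S
t=25: FL=S FR=W RL=S RR=W
t=26: FL=S FR=W RL=S RR=W
t=32: FL=W FR=S RL=W RR=W


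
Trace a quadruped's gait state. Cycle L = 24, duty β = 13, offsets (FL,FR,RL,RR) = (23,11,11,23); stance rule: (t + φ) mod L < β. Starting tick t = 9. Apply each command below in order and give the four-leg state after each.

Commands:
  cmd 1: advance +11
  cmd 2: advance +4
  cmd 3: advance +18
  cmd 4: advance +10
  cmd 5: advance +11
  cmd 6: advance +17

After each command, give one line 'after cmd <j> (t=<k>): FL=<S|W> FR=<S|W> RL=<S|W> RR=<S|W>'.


start t=9: FL=S FR=W RL=W RR=S
cmd 1: advance +11 → t=20, phase=(19,7,7,19) → FL=W FR=S RL=S RR=W
cmd 2: advance +4 → t=24, phase=(23,11,11,23) → FL=W FR=S RL=S RR=W
cmd 3: advance +18 → t=42, phase=(17,5,5,17) → FL=W FR=S RL=S RR=W
cmd 4: advance +10 → t=52, phase=(3,15,15,3) → FL=S FR=W RL=W RR=S
cmd 5: advance +11 → t=63, phase=(14,2,2,14) → FL=W FR=S RL=S RR=W
cmd 6: advance +17 → t=80, phase=(7,19,19,7) → FL=S FR=W RL=W RR=S

after cmd 1 (t=20): FL=W FR=S RL=S RR=W
after cmd 2 (t=24): FL=W FR=S RL=S RR=W
after cmd 3 (t=42): FL=W FR=S RL=S RR=W
after cmd 4 (t=52): FL=S FR=W RL=W RR=S
after cmd 5 (t=63): FL=W FR=S RL=S RR=W
after cmd 6 (t=80): FL=S FR=W RL=W RR=S


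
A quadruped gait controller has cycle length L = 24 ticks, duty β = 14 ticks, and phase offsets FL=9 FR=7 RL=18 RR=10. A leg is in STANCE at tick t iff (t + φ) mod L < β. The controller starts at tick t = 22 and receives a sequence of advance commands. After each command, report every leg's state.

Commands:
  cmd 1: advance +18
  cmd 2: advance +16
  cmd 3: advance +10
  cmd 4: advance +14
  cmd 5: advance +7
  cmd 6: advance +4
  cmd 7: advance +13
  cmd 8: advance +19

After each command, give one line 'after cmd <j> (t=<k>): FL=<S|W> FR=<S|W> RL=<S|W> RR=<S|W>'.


start t=22: FL=S FR=S RL=W RR=S
cmd 1: advance +18 → t=40, phase=(1,23,10,2) → FL=S FR=W RL=S RR=S
cmd 2: advance +16 → t=56, phase=(17,15,2,18) → FL=W FR=W RL=S RR=W
cmd 3: advance +10 → t=66, phase=(3,1,12,4) → FL=S FR=S RL=S RR=S
cmd 4: advance +14 → t=80, phase=(17,15,2,18) → FL=W FR=W RL=S RR=W
cmd 5: advance +7 → t=87, phase=(0,22,9,1) → FL=S FR=W RL=S RR=S
cmd 6: advance +4 → t=91, phase=(4,2,13,5) → FL=S FR=S RL=S RR=S
cmd 7: advance +13 → t=104, phase=(17,15,2,18) → FL=W FR=W RL=S RR=W
cmd 8: advance +19 → t=123, phase=(12,10,21,13) → FL=S FR=S RL=W RR=S

after cmd 1 (t=40): FL=S FR=W RL=S RR=S
after cmd 2 (t=56): FL=W FR=W RL=S RR=W
after cmd 3 (t=66): FL=S FR=S RL=S RR=S
after cmd 4 (t=80): FL=W FR=W RL=S RR=W
after cmd 5 (t=87): FL=S FR=W RL=S RR=S
after cmd 6 (t=91): FL=S FR=S RL=S RR=S
after cmd 7 (t=104): FL=W FR=W RL=S RR=W
after cmd 8 (t=123): FL=S FR=S RL=W RR=S


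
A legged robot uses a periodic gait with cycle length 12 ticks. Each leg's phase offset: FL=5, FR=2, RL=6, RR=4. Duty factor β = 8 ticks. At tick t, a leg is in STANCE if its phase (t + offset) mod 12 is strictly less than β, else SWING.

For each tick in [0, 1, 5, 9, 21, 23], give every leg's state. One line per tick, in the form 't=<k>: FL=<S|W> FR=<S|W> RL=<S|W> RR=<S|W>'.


t=0: FL=S FR=S RL=S RR=S
t=1: FL=S FR=S RL=S RR=S
t=5: FL=W FR=S RL=W RR=W
t=9: FL=S FR=W RL=S RR=S
t=21: FL=S FR=W RL=S RR=S
t=23: FL=S FR=S RL=S RR=S

t=0: phase=(5,2,6,4) vs β=8 → FL=S FR=S RL=S RR=S
t=1: phase=(6,3,7,5) vs β=8 → FL=S FR=S RL=S RR=S
t=5: phase=(10,7,11,9) vs β=8 → FL=W FR=S RL=W RR=W
t=9: phase=(2,11,3,1) vs β=8 → FL=S FR=W RL=S RR=S
t=21: phase=(2,11,3,1) vs β=8 → FL=S FR=W RL=S RR=S
t=23: phase=(4,1,5,3) vs β=8 → FL=S FR=S RL=S RR=S


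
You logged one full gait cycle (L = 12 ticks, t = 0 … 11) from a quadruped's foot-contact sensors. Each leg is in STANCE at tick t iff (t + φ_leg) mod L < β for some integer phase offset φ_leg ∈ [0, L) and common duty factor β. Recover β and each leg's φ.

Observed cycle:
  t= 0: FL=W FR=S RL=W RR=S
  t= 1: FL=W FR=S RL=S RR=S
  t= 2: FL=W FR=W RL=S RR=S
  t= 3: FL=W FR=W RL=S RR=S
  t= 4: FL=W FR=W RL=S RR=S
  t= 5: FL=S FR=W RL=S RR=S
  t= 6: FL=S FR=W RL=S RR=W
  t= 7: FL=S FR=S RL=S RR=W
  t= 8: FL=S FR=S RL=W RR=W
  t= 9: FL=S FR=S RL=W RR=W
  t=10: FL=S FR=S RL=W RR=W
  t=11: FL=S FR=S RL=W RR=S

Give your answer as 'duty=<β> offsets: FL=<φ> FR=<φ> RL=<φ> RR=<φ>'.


duty=7 offsets: FL=7 FR=5 RL=11 RR=1

duty β = stance ticks per leg = 7
FL: stance ticks = 7; W→S at t=5 → φ=7
FR: stance ticks = 7; W→S at t=7 → φ=5
RL: stance ticks = 7; W→S at t=1 → φ=11
RR: stance ticks = 7; W→S at t=11 → φ=1


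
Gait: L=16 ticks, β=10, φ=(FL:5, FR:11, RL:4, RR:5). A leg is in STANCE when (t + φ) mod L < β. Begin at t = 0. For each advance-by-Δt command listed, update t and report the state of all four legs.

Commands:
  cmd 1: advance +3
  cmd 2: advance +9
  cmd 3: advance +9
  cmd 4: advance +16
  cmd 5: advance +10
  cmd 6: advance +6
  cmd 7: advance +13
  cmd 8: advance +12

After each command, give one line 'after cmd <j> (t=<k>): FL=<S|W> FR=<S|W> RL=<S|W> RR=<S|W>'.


start t=0: FL=S FR=W RL=S RR=S
cmd 1: advance +3 → t=3, phase=(8,14,7,8) → FL=S FR=W RL=S RR=S
cmd 2: advance +9 → t=12, phase=(1,7,0,1) → FL=S FR=S RL=S RR=S
cmd 3: advance +9 → t=21, phase=(10,0,9,10) → FL=W FR=S RL=S RR=W
cmd 4: advance +16 → t=37, phase=(10,0,9,10) → FL=W FR=S RL=S RR=W
cmd 5: advance +10 → t=47, phase=(4,10,3,4) → FL=S FR=W RL=S RR=S
cmd 6: advance +6 → t=53, phase=(10,0,9,10) → FL=W FR=S RL=S RR=W
cmd 7: advance +13 → t=66, phase=(7,13,6,7) → FL=S FR=W RL=S RR=S
cmd 8: advance +12 → t=78, phase=(3,9,2,3) → FL=S FR=S RL=S RR=S

after cmd 1 (t=3): FL=S FR=W RL=S RR=S
after cmd 2 (t=12): FL=S FR=S RL=S RR=S
after cmd 3 (t=21): FL=W FR=S RL=S RR=W
after cmd 4 (t=37): FL=W FR=S RL=S RR=W
after cmd 5 (t=47): FL=S FR=W RL=S RR=S
after cmd 6 (t=53): FL=W FR=S RL=S RR=W
after cmd 7 (t=66): FL=S FR=W RL=S RR=S
after cmd 8 (t=78): FL=S FR=S RL=S RR=S


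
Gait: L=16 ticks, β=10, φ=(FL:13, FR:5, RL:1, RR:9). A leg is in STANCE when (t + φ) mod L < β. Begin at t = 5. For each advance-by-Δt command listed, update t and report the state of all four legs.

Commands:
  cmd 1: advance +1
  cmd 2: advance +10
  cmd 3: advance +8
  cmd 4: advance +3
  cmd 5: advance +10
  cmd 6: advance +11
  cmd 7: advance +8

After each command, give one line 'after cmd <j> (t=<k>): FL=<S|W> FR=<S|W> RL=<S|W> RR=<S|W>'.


start t=5: FL=S FR=W RL=S RR=W
cmd 1: advance +1 → t=6, phase=(3,11,7,15) → FL=S FR=W RL=S RR=W
cmd 2: advance +10 → t=16, phase=(13,5,1,9) → FL=W FR=S RL=S RR=S
cmd 3: advance +8 → t=24, phase=(5,13,9,1) → FL=S FR=W RL=S RR=S
cmd 4: advance +3 → t=27, phase=(8,0,12,4) → FL=S FR=S RL=W RR=S
cmd 5: advance +10 → t=37, phase=(2,10,6,14) → FL=S FR=W RL=S RR=W
cmd 6: advance +11 → t=48, phase=(13,5,1,9) → FL=W FR=S RL=S RR=S
cmd 7: advance +8 → t=56, phase=(5,13,9,1) → FL=S FR=W RL=S RR=S

after cmd 1 (t=6): FL=S FR=W RL=S RR=W
after cmd 2 (t=16): FL=W FR=S RL=S RR=S
after cmd 3 (t=24): FL=S FR=W RL=S RR=S
after cmd 4 (t=27): FL=S FR=S RL=W RR=S
after cmd 5 (t=37): FL=S FR=W RL=S RR=W
after cmd 6 (t=48): FL=W FR=S RL=S RR=S
after cmd 7 (t=56): FL=S FR=W RL=S RR=S


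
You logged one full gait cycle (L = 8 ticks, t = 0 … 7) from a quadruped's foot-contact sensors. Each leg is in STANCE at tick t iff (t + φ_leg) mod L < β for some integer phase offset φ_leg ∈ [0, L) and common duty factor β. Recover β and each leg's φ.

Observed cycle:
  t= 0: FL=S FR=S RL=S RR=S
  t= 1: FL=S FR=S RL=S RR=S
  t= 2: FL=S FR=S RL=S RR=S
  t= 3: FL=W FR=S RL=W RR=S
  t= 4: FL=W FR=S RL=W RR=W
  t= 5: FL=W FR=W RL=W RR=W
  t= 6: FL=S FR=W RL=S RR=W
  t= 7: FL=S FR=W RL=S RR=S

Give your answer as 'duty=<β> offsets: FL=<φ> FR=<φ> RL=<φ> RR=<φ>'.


duty β = stance ticks per leg = 5
FL: stance ticks = 5; W→S at t=6 → φ=2
FR: stance ticks = 5; W→S at t=0 → φ=0
RL: stance ticks = 5; W→S at t=6 → φ=2
RR: stance ticks = 5; W→S at t=7 → φ=1

duty=5 offsets: FL=2 FR=0 RL=2 RR=1


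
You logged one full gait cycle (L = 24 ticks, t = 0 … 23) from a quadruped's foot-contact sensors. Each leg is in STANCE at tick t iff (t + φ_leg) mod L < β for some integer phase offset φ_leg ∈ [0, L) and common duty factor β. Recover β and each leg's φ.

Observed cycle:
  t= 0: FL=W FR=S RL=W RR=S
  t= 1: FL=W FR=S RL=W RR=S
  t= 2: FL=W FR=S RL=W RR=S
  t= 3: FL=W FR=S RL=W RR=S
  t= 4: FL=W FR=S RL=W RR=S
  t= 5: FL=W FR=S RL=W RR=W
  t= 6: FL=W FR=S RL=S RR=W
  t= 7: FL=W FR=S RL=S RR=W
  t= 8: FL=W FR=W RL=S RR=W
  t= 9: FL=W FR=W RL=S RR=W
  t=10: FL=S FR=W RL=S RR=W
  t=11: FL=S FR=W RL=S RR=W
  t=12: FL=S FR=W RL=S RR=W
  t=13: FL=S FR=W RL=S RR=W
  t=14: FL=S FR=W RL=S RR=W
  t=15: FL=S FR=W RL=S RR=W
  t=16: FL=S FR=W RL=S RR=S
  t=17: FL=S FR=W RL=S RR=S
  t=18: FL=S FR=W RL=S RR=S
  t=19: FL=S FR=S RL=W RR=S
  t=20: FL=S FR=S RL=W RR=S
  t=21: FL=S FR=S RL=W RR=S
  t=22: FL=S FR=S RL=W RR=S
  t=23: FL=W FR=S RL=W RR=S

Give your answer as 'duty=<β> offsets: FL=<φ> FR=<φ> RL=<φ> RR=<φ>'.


duty=13 offsets: FL=14 FR=5 RL=18 RR=8

duty β = stance ticks per leg = 13
FL: stance ticks = 13; W→S at t=10 → φ=14
FR: stance ticks = 13; W→S at t=19 → φ=5
RL: stance ticks = 13; W→S at t=6 → φ=18
RR: stance ticks = 13; W→S at t=16 → φ=8


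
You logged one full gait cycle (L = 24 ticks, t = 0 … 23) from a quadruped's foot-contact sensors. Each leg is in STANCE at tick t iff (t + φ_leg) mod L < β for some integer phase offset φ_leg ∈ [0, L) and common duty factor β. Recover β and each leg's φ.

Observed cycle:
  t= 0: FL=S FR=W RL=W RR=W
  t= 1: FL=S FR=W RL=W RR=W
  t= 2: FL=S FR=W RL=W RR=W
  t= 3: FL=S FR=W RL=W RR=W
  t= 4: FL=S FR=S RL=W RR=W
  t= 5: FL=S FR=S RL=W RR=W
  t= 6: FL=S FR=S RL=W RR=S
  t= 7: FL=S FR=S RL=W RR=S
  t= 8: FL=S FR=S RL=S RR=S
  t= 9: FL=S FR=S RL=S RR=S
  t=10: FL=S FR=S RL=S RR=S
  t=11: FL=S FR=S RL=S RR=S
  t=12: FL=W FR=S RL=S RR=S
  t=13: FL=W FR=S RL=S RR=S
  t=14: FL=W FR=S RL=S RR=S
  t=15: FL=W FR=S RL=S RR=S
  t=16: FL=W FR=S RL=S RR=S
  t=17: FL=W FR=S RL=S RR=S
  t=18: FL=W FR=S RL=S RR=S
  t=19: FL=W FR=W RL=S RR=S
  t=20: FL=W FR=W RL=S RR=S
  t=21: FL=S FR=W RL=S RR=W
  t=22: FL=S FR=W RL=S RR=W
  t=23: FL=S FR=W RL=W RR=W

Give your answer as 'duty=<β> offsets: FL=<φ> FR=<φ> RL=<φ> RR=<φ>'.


duty β = stance ticks per leg = 15
FL: stance ticks = 15; W→S at t=21 → φ=3
FR: stance ticks = 15; W→S at t=4 → φ=20
RL: stance ticks = 15; W→S at t=8 → φ=16
RR: stance ticks = 15; W→S at t=6 → φ=18

duty=15 offsets: FL=3 FR=20 RL=16 RR=18


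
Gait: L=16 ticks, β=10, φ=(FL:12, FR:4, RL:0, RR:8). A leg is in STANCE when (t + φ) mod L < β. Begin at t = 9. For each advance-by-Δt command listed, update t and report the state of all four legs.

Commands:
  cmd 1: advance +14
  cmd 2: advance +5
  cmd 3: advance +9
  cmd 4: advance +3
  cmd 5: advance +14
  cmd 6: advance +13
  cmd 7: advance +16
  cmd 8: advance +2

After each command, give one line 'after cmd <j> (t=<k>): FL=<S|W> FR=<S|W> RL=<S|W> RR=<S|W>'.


after cmd 1 (t=23): FL=S FR=W RL=S RR=W
after cmd 2 (t=28): FL=S FR=S RL=W RR=S
after cmd 3 (t=37): FL=S FR=S RL=S RR=W
after cmd 4 (t=40): FL=S FR=W RL=S RR=S
after cmd 5 (t=54): FL=S FR=W RL=S RR=W
after cmd 6 (t=67): FL=W FR=S RL=S RR=W
after cmd 7 (t=83): FL=W FR=S RL=S RR=W
after cmd 8 (t=85): FL=S FR=S RL=S RR=W

start t=9: FL=S FR=W RL=S RR=S
cmd 1: advance +14 → t=23, phase=(3,11,7,15) → FL=S FR=W RL=S RR=W
cmd 2: advance +5 → t=28, phase=(8,0,12,4) → FL=S FR=S RL=W RR=S
cmd 3: advance +9 → t=37, phase=(1,9,5,13) → FL=S FR=S RL=S RR=W
cmd 4: advance +3 → t=40, phase=(4,12,8,0) → FL=S FR=W RL=S RR=S
cmd 5: advance +14 → t=54, phase=(2,10,6,14) → FL=S FR=W RL=S RR=W
cmd 6: advance +13 → t=67, phase=(15,7,3,11) → FL=W FR=S RL=S RR=W
cmd 7: advance +16 → t=83, phase=(15,7,3,11) → FL=W FR=S RL=S RR=W
cmd 8: advance +2 → t=85, phase=(1,9,5,13) → FL=S FR=S RL=S RR=W


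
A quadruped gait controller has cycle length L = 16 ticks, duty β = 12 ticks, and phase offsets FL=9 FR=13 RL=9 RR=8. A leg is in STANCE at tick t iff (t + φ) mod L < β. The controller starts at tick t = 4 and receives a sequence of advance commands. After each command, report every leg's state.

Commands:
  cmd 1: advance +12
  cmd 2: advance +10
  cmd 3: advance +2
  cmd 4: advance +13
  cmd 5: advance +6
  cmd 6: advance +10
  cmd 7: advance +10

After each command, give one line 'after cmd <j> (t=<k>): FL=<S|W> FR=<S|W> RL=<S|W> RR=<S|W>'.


start t=4: FL=W FR=S RL=W RR=W
cmd 1: advance +12 → t=16, phase=(9,13,9,8) → FL=S FR=W RL=S RR=S
cmd 2: advance +10 → t=26, phase=(3,7,3,2) → FL=S FR=S RL=S RR=S
cmd 3: advance +2 → t=28, phase=(5,9,5,4) → FL=S FR=S RL=S RR=S
cmd 4: advance +13 → t=41, phase=(2,6,2,1) → FL=S FR=S RL=S RR=S
cmd 5: advance +6 → t=47, phase=(8,12,8,7) → FL=S FR=W RL=S RR=S
cmd 6: advance +10 → t=57, phase=(2,6,2,1) → FL=S FR=S RL=S RR=S
cmd 7: advance +10 → t=67, phase=(12,0,12,11) → FL=W FR=S RL=W RR=S

after cmd 1 (t=16): FL=S FR=W RL=S RR=S
after cmd 2 (t=26): FL=S FR=S RL=S RR=S
after cmd 3 (t=28): FL=S FR=S RL=S RR=S
after cmd 4 (t=41): FL=S FR=S RL=S RR=S
after cmd 5 (t=47): FL=S FR=W RL=S RR=S
after cmd 6 (t=57): FL=S FR=S RL=S RR=S
after cmd 7 (t=67): FL=W FR=S RL=W RR=S


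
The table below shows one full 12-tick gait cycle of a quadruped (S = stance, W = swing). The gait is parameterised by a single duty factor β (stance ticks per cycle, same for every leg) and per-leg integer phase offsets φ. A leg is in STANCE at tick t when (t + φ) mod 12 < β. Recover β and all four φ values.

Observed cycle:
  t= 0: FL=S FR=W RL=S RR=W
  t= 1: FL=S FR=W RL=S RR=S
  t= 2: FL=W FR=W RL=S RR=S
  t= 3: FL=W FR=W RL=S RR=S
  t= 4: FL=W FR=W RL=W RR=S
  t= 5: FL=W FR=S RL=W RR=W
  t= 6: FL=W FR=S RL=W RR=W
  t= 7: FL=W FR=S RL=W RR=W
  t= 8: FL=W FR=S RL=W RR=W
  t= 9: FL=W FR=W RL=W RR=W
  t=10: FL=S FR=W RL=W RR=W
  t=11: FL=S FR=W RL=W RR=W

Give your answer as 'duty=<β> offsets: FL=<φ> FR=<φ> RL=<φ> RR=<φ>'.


duty=4 offsets: FL=2 FR=7 RL=0 RR=11

duty β = stance ticks per leg = 4
FL: stance ticks = 4; W→S at t=10 → φ=2
FR: stance ticks = 4; W→S at t=5 → φ=7
RL: stance ticks = 4; W→S at t=0 → φ=0
RR: stance ticks = 4; W→S at t=1 → φ=11


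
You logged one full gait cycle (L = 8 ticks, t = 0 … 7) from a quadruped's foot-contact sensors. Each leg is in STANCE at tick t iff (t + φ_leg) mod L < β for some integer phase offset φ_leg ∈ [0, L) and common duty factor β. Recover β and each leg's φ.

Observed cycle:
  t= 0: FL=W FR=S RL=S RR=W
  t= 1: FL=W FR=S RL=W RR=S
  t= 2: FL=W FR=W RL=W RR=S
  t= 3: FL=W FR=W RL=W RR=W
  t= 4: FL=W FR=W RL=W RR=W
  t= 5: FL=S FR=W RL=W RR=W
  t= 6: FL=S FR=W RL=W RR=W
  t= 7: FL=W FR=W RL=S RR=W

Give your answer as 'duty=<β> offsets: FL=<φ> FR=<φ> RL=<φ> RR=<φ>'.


duty=2 offsets: FL=3 FR=0 RL=1 RR=7

duty β = stance ticks per leg = 2
FL: stance ticks = 2; W→S at t=5 → φ=3
FR: stance ticks = 2; W→S at t=0 → φ=0
RL: stance ticks = 2; W→S at t=7 → φ=1
RR: stance ticks = 2; W→S at t=1 → φ=7


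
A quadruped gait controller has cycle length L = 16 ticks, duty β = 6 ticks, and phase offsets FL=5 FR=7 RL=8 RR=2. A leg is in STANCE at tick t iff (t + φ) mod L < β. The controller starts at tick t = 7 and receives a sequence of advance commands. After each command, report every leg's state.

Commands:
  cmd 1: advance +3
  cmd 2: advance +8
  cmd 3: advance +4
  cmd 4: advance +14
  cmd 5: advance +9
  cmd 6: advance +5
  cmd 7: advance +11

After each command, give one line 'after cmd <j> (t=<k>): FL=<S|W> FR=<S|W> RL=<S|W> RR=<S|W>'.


after cmd 1 (t=10): FL=W FR=S RL=S RR=W
after cmd 2 (t=18): FL=W FR=W RL=W RR=S
after cmd 3 (t=22): FL=W FR=W RL=W RR=W
after cmd 4 (t=36): FL=W FR=W RL=W RR=W
after cmd 5 (t=45): FL=S FR=S RL=S RR=W
after cmd 6 (t=50): FL=W FR=W RL=W RR=S
after cmd 7 (t=61): FL=S FR=S RL=S RR=W

start t=7: FL=W FR=W RL=W RR=W
cmd 1: advance +3 → t=10, phase=(15,1,2,12) → FL=W FR=S RL=S RR=W
cmd 2: advance +8 → t=18, phase=(7,9,10,4) → FL=W FR=W RL=W RR=S
cmd 3: advance +4 → t=22, phase=(11,13,14,8) → FL=W FR=W RL=W RR=W
cmd 4: advance +14 → t=36, phase=(9,11,12,6) → FL=W FR=W RL=W RR=W
cmd 5: advance +9 → t=45, phase=(2,4,5,15) → FL=S FR=S RL=S RR=W
cmd 6: advance +5 → t=50, phase=(7,9,10,4) → FL=W FR=W RL=W RR=S
cmd 7: advance +11 → t=61, phase=(2,4,5,15) → FL=S FR=S RL=S RR=W


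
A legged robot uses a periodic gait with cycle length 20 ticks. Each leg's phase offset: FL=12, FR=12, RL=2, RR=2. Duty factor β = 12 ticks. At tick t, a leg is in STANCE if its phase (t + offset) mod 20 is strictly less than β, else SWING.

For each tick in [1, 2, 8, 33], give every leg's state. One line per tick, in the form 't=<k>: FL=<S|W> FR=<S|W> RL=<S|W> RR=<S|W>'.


t=1: phase=(13,13,3,3) vs β=12 → FL=W FR=W RL=S RR=S
t=2: phase=(14,14,4,4) vs β=12 → FL=W FR=W RL=S RR=S
t=8: phase=(0,0,10,10) vs β=12 → FL=S FR=S RL=S RR=S
t=33: phase=(5,5,15,15) vs β=12 → FL=S FR=S RL=W RR=W

t=1: FL=W FR=W RL=S RR=S
t=2: FL=W FR=W RL=S RR=S
t=8: FL=S FR=S RL=S RR=S
t=33: FL=S FR=S RL=W RR=W


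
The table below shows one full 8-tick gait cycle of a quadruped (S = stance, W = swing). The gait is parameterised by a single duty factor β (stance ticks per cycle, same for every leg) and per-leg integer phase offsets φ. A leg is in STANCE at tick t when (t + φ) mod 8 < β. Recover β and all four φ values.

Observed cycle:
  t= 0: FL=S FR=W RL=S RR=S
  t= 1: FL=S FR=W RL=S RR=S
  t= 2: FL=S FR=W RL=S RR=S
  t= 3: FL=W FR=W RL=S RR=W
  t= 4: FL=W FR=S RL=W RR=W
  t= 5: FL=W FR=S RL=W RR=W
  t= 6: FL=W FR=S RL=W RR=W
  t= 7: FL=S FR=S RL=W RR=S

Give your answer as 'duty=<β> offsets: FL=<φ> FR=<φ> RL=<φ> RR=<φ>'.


duty=4 offsets: FL=1 FR=4 RL=0 RR=1

duty β = stance ticks per leg = 4
FL: stance ticks = 4; W→S at t=7 → φ=1
FR: stance ticks = 4; W→S at t=4 → φ=4
RL: stance ticks = 4; W→S at t=0 → φ=0
RR: stance ticks = 4; W→S at t=7 → φ=1
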